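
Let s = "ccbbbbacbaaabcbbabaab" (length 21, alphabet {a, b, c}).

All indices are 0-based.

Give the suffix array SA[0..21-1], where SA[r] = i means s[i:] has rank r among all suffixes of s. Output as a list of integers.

rank | idx | suffix
   0 |   9 | aaabcbbabaab
   1 |  18 | aab
   2 |  10 | aabcbbabaab
   3 |  19 | ab
   4 |  16 | abaab
   5 |  11 | abcbbabaab
   6 |   6 | acbaaabcbbabaab
   7 |  20 | b
   8 |   8 | baaabcbbabaab
   9 |  17 | baab
  10 |  15 | babaab
  11 |   5 | bacbaaabcbbabaab
  12 |  14 | bbabaab
  13 |   4 | bbacbaaabcbbabaab
  14 |   3 | bbbacbaaabcbbabaab
  15 |   2 | bbbbacbaaabcbbabaab
  16 |  12 | bcbbabaab
  17 |   7 | cbaaabcbbabaab
  18 |  13 | cbbabaab
  19 |   1 | cbbbbacbaaabcbbabaab
  20 |   0 | ccbbbbacbaaabcbbabaab

[9, 18, 10, 19, 16, 11, 6, 20, 8, 17, 15, 5, 14, 4, 3, 2, 12, 7, 13, 1, 0]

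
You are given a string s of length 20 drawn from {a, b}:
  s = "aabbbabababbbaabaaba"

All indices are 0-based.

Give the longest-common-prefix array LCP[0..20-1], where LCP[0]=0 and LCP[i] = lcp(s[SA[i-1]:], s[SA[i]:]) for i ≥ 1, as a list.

[0, 1, 4, 3, 1, 3, 3, 4, 2, 5, 0, 2, 5, 2, 5, 3, 1, 3, 2, 4]

sorted suffixes:
  #0 SA[0]=19  'a'
  #1 SA[1]=16  'aaba'
  #2 SA[2]=13  'aabaaba'
  #3 SA[3]=0  'aabbbabababbbaabaaba'
  #4 SA[4]=17  'aba'
  #5 SA[5]=14  'abaaba'
  #6 SA[6]=5  'abababbbaabaaba'
  #7 SA[7]=7  'ababbbaabaaba'
  #8 SA[8]=9  'abbbaabaaba'
  #9 SA[9]=1  'abbbabababbbaabaaba'
  #10 SA[10]=18  'ba'
  #11 SA[11]=15  'baaba'
  #12 SA[12]=12  'baabaaba'
  #13 SA[13]=4  'babababbbaabaaba'
  #14 SA[14]=6  'bababbbaabaaba'
  #15 SA[15]=8  'babbbaabaaba'
  #16 SA[16]=11  'bbaabaaba'
  #17 SA[17]=3  'bbabababbbaabaaba'
  #18 SA[18]=10  'bbbaabaaba'
  #19 SA[19]=2  'bbbabababbbaabaaba'

SA = [19, 16, 13, 0, 17, 14, 5, 7, 9, 1, 18, 15, 12, 4, 6, 8, 11, 3, 10, 2]
[i] adj suffixes → lcp
  [1] 19/16 → 1 ('a')
  [2] 16/13 → 4 ('aaba')
  [3] 13/0 → 3 ('aab')
  [4] 0/17 → 1 ('a')
  [5] 17/14 → 3 ('aba')
  [6] 14/5 → 3 ('aba')
  [7] 5/7 → 4 ('abab')
  [8] 7/9 → 2 ('ab')
  [9] 9/1 → 5 ('abbba')
  [10] 1/18 → 0 ('')
  [11] 18/15 → 2 ('ba')
  [12] 15/12 → 5 ('baaba')
  [13] 12/4 → 2 ('ba')
  [14] 4/6 → 5 ('babab')
  [15] 6/8 → 3 ('bab')
  [16] 8/11 → 1 ('b')
  [17] 11/3 → 3 ('bba')
  [18] 3/10 → 2 ('bb')
  [19] 10/2 → 4 ('bbba')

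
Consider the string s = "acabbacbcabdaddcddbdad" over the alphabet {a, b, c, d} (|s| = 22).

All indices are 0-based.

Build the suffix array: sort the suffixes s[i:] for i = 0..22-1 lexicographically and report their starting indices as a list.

sorted suffixes:
  #0 SA[0]=2  'abbacbcabdaddcddbdad'
  #1 SA[1]=9  'abdaddcddbdad'
  #2 SA[2]=0  'acabbacbcabdaddcddbdad'
  #3 SA[3]=5  'acbcabdaddcddbdad'
  #4 SA[4]=20  'ad'
  #5 SA[5]=12  'addcddbdad'
  #6 SA[6]=4  'bacbcabdaddcddbdad'
  #7 SA[7]=3  'bbacbcabdaddcddbdad'
  #8 SA[8]=7  'bcabdaddcddbdad'
  #9 SA[9]=18  'bdad'
  #10 SA[10]=10  'bdaddcddbdad'
  #11 SA[11]=1  'cabbacbcabdaddcddbdad'
  #12 SA[12]=8  'cabdaddcddbdad'
  #13 SA[13]=6  'cbcabdaddcddbdad'
  #14 SA[14]=15  'cddbdad'
  #15 SA[15]=21  'd'
  #16 SA[16]=19  'dad'
  #17 SA[17]=11  'daddcddbdad'
  #18 SA[18]=17  'dbdad'
  #19 SA[19]=14  'dcddbdad'
  #20 SA[20]=16  'ddbdad'
  #21 SA[21]=13  'ddcddbdad'

[2, 9, 0, 5, 20, 12, 4, 3, 7, 18, 10, 1, 8, 6, 15, 21, 19, 11, 17, 14, 16, 13]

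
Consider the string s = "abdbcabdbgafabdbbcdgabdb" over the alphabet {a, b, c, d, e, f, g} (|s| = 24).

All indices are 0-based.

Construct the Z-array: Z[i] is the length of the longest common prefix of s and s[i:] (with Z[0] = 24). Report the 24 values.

[24, 0, 0, 0, 0, 4, 0, 0, 0, 0, 1, 0, 4, 0, 0, 0, 0, 0, 0, 0, 4, 0, 0, 0]

Z[0]=24
i=1: fresh scan; Z[1]=0
i=2: fresh scan; Z[2]=0
i=3: fresh scan; Z[3]=0
i=4: fresh scan; Z[4]=0
i=5: fresh scan; Z[5]=4 scan→box=[5,9)
i=6: min(r-i=3, Z[1]=0)=0; Z[6]=0
i=7: min(r-i=2, Z[2]=0)=0; Z[7]=0
i=8: min(r-i=1, Z[3]=0)=0; Z[8]=0
i=9: fresh scan; Z[9]=0
i=10: fresh scan; Z[10]=1 scan→box=[10,11)
i=11: fresh scan; Z[11]=0
i=12: fresh scan; Z[12]=4 scan→box=[12,16)
i=13: min(r-i=3, Z[1]=0)=0; Z[13]=0
i=14: min(r-i=2, Z[2]=0)=0; Z[14]=0
i=15: min(r-i=1, Z[3]=0)=0; Z[15]=0
i=16: fresh scan; Z[16]=0
i=17: fresh scan; Z[17]=0
i=18: fresh scan; Z[18]=0
i=19: fresh scan; Z[19]=0
i=20: fresh scan; Z[20]=4 scan→box=[20,24)
i=21: min(r-i=3, Z[1]=0)=0; Z[21]=0
i=22: min(r-i=2, Z[2]=0)=0; Z[22]=0
i=23: min(r-i=1, Z[3]=0)=0; Z[23]=0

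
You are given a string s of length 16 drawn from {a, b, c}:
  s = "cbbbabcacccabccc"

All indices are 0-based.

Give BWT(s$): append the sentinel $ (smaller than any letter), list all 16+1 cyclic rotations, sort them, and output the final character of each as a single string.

rank  rotation           last
    0  $cbbbabcacccabccc  c
    1  abcacccabccc$cbbb  b
    2  abccc$cbbbabcaccc  c
    3  acccabccc$cbbbabc  c
    4  babcacccabccc$cbb  b
    5  bbabcacccabccc$cb  b
    6  bbbabcacccabccc$c  c
    7  bcacccabccc$cbbba  a
    8  bccc$cbbbabcaccca  a
    9  c$cbbbabcacccabcc  c
   10  cabccc$cbbbabcacc  c
   11  cacccabccc$cbbbab  b
   12  cbbbabcacccabccc$  $
   13  cc$cbbbabcacccabc  c
   14  ccabccc$cbbbabcac  c
   15  ccc$cbbbabcacccab  b
   16  cccabccc$cbbbabca  a

cbccbbcaaccb$ccba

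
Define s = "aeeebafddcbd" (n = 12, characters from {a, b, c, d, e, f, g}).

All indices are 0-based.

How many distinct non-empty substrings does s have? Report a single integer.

sorted suffixes:
  #0 SA[0]=0  'aeeebafddcbd'
  #1 SA[1]=5  'afddcbd'
  #2 SA[2]=4  'bafddcbd'
  #3 SA[3]=10  'bd'
  #4 SA[4]=9  'cbd'
  #5 SA[5]=11  'd'
  #6 SA[6]=8  'dcbd'
  #7 SA[7]=7  'ddcbd'
  #8 SA[8]=3  'ebafddcbd'
  #9 SA[9]=2  'eebafddcbd'
  #10 SA[10]=1  'eeebafddcbd'
  #11 SA[11]=6  'fddcbd'

SA = [0, 5, 4, 10, 9, 11, 8, 7, 3, 2, 1, 6]
[i] adj suffixes → lcp
  [1] 0/5 → 1 ('a')
  [2] 5/4 → 0 ('')
  [3] 4/10 → 1 ('b')
  [4] 10/9 → 0 ('')
  [5] 9/11 → 0 ('')
  [6] 11/8 → 1 ('d')
  [7] 8/7 → 1 ('d')
  [8] 7/3 → 0 ('')
  [9] 3/2 → 1 ('e')
  [10] 2/1 → 2 ('ee')
  [11] 1/6 → 0 ('')

n(n+1)/2 = 12·13/2 = 78
Σ LCP = 0 + 1 + 0 + 1 + 0 + 0 + 1 + 1 + 0 + 1 + 2 + 0 = 7
distinct = 78 − 7 = 71

71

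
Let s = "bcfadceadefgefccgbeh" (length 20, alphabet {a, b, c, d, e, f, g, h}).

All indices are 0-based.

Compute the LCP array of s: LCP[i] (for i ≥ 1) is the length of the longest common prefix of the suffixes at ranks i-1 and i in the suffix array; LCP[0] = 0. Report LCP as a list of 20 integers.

rank→(start, suffix):
  0 → (3, 'adceadefgefccgbeh')
  1 → (7, 'adefgefccgbeh')
  2 → (0, 'bcfadceadefgefccgbeh')
  3 → (17, 'beh')
  4 → (14, 'ccgbeh')
  5 → (5, 'ceadefgefccgbeh')
  6 → (1, 'cfadceadefgefccgbeh')
  7 → (15, 'cgbeh')
  8 → (4, 'dceadefgefccgbeh')
  9 → (8, 'defgefccgbeh')
  10 → (6, 'eadefgefccgbeh')
  11 → (12, 'efccgbeh')
  12 → (9, 'efgefccgbeh')
  13 → (18, 'eh')
  14 → (2, 'fadceadefgefccgbeh')
  15 → (13, 'fccgbeh')
  16 → (10, 'fgefccgbeh')
  17 → (16, 'gbeh')
  18 → (11, 'gefccgbeh')
  19 → (19, 'h')

SA = [3, 7, 0, 17, 14, 5, 1, 15, 4, 8, 6, 12, 9, 18, 2, 13, 10, 16, 11, 19]
rank  pair      lcp
   1  s[3:],s[7:]  2  'ad'
   2  s[7:],s[0:]  0  ''
   3  s[0:],s[17:]  1  'b'
   4  s[17:],s[14:]  0  ''
   5  s[14:],s[5:]  1  'c'
   6  s[5:],s[1:]  1  'c'
   7  s[1:],s[15:]  1  'c'
   8  s[15:],s[4:]  0  ''
   9  s[4:],s[8:]  1  'd'
  10  s[8:],s[6:]  0  ''
  11  s[6:],s[12:]  1  'e'
  12  s[12:],s[9:]  2  'ef'
  13  s[9:],s[18:]  1  'e'
  14  s[18:],s[2:]  0  ''
  15  s[2:],s[13:]  1  'f'
  16  s[13:],s[10:]  1  'f'
  17  s[10:],s[16:]  0  ''
  18  s[16:],s[11:]  1  'g'
  19  s[11:],s[19:]  0  ''

[0, 2, 0, 1, 0, 1, 1, 1, 0, 1, 0, 1, 2, 1, 0, 1, 1, 0, 1, 0]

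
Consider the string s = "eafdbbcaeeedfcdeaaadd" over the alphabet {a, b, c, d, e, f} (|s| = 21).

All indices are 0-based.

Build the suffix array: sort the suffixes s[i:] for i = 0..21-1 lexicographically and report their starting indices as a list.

rank | idx | suffix
   0 |  16 | aaadd
   1 |  17 | aadd
   2 |  18 | add
   3 |   7 | aeeedfcdeaaadd
   4 |   1 | afdbbcaeeedfcdeaaadd
   5 |   4 | bbcaeeedfcdeaaadd
   6 |   5 | bcaeeedfcdeaaadd
   7 |   6 | caeeedfcdeaaadd
   8 |  13 | cdeaaadd
   9 |  20 | d
  10 |   3 | dbbcaeeedfcdeaaadd
  11 |  19 | dd
  12 |  14 | deaaadd
  13 |  11 | dfcdeaaadd
  14 |  15 | eaaadd
  15 |   0 | eafdbbcaeeedfcdeaaadd
  16 |  10 | edfcdeaaadd
  17 |   9 | eedfcdeaaadd
  18 |   8 | eeedfcdeaaadd
  19 |  12 | fcdeaaadd
  20 |   2 | fdbbcaeeedfcdeaaadd

[16, 17, 18, 7, 1, 4, 5, 6, 13, 20, 3, 19, 14, 11, 15, 0, 10, 9, 8, 12, 2]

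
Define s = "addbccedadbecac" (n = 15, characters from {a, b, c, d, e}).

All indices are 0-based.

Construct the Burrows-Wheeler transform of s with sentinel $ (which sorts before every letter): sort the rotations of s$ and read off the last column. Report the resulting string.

rank  rotation          last
    0  $addbccedadbecac  c
    1  ac$addbccedadbec  c
    2  adbecac$addbcced  d
    3  addbccedadbecac$  $
    4  bccedadbecac$add  d
    5  becac$addbccedad  d
    6  c$addbccedadbeca  a
    7  cac$addbccedadbe  e
    8  ccedadbecac$addb  b
    9  cedadbecac$addbc  c
   10  dadbecac$addbcce  e
   11  dbccedadbecac$ad  d
   12  dbecac$addbcceda  a
   13  ddbccedadbecac$a  a
   14  ecac$addbccedadb  b
   15  edadbecac$addbcc  c

ccd$ddaebcedaabc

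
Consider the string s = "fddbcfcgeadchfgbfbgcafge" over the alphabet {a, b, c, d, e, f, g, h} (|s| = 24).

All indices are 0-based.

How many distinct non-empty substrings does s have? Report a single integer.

sorted suffixes:
  #0 SA[0]=9  'adchfgbfbgcafge'
  #1 SA[1]=20  'afge'
  #2 SA[2]=3  'bcfcgeadchfgbfbgcafge'
  #3 SA[3]=15  'bfbgcafge'
  #4 SA[4]=17  'bgcafge'
  #5 SA[5]=19  'cafge'
  #6 SA[6]=4  'cfcgeadchfgbfbgcafge'
  #7 SA[7]=6  'cgeadchfgbfbgcafge'
  #8 SA[8]=11  'chfgbfbgcafge'
  #9 SA[9]=2  'dbcfcgeadchfgbfbgcafge'
  #10 SA[10]=10  'dchfgbfbgcafge'
  #11 SA[11]=1  'ddbcfcgeadchfgbfbgcafge'
  #12 SA[12]=23  'e'
  #13 SA[13]=8  'eadchfgbfbgcafge'
  #14 SA[14]=16  'fbgcafge'
  #15 SA[15]=5  'fcgeadchfgbfbgcafge'
  #16 SA[16]=0  'fddbcfcgeadchfgbfbgcafge'
  #17 SA[17]=13  'fgbfbgcafge'
  #18 SA[18]=21  'fge'
  #19 SA[19]=14  'gbfbgcafge'
  #20 SA[20]=18  'gcafge'
  #21 SA[21]=22  'ge'
  #22 SA[22]=7  'geadchfgbfbgcafge'
  #23 SA[23]=12  'hfgbfbgcafge'

SA = [9, 20, 3, 15, 17, 19, 4, 6, 11, 2, 10, 1, 23, 8, 16, 5, 0, 13, 21, 14, 18, 22, 7, 12]
[i] adj suffixes → lcp
  [1] 9/20 → 1 ('a')
  [2] 20/3 → 0 ('')
  [3] 3/15 → 1 ('b')
  [4] 15/17 → 1 ('b')
  [5] 17/19 → 0 ('')
  [6] 19/4 → 1 ('c')
  [7] 4/6 → 1 ('c')
  [8] 6/11 → 1 ('c')
  [9] 11/2 → 0 ('')
  [10] 2/10 → 1 ('d')
  [11] 10/1 → 1 ('d')
  [12] 1/23 → 0 ('')
  [13] 23/8 → 1 ('e')
  [14] 8/16 → 0 ('')
  [15] 16/5 → 1 ('f')
  [16] 5/0 → 1 ('f')
  [17] 0/13 → 1 ('f')
  [18] 13/21 → 2 ('fg')
  [19] 21/14 → 0 ('')
  [20] 14/18 → 1 ('g')
  [21] 18/22 → 1 ('g')
  [22] 22/7 → 2 ('ge')
  [23] 7/12 → 0 ('')

n(n+1)/2 = 24·25/2 = 300
Σ LCP = 0 + 1 + 0 + 1 + 1 + 0 + 1 + 1 + 1 + 0 + 1 + 1 + 0 + 1 + 0 + 1 + 1 + 1 + 2 + 0 + 1 + 1 + 2 + 0 = 18
distinct = 300 − 18 = 282

282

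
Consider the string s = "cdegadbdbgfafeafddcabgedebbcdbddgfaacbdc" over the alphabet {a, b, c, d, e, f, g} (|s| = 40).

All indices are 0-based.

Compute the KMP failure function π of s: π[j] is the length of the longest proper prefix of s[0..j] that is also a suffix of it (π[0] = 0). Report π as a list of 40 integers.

π[0] = 0
j=1 s[j]='d': π[1]=0 (border '')
j=2 s[j]='e': π[2]=0 (border '')
j=3 s[j]='g': π[3]=0 (border '')
j=4 s[j]='a': π[4]=0 (border '')
j=5 s[j]='d': π[5]=0 (border '')
j=6 s[j]='b': π[6]=0 (border '')
j=7 s[j]='d': π[7]=0 (border '')
j=8 s[j]='b': π[8]=0 (border '')
j=9 s[j]='g': π[9]=0 (border '')
j=10 s[j]='f': π[10]=0 (border '')
j=11 s[j]='a': π[11]=0 (border '')
j=12 s[j]='f': π[12]=0 (border '')
j=13 s[j]='e': π[13]=0 (border '')
j=14 s[j]='a': π[14]=0 (border '')
j=15 s[j]='f': π[15]=0 (border '')
j=16 s[j]='d': π[16]=0 (border '')
j=17 s[j]='d': π[17]=0 (border '')
j=18 s[j]='c': π[18]=1 (border 'c')
j=19 s[j]='a': k: 1→0; π[19]=0 (border '')
j=20 s[j]='b': π[20]=0 (border '')
j=21 s[j]='g': π[21]=0 (border '')
j=22 s[j]='e': π[22]=0 (border '')
j=23 s[j]='d': π[23]=0 (border '')
j=24 s[j]='e': π[24]=0 (border '')
j=25 s[j]='b': π[25]=0 (border '')
j=26 s[j]='b': π[26]=0 (border '')
j=27 s[j]='c': π[27]=1 (border 'c')
j=28 s[j]='d': π[28]=2 (border 'cd')
j=29 s[j]='b': k: 2→0; π[29]=0 (border '')
j=30 s[j]='d': π[30]=0 (border '')
j=31 s[j]='d': π[31]=0 (border '')
j=32 s[j]='g': π[32]=0 (border '')
j=33 s[j]='f': π[33]=0 (border '')
j=34 s[j]='a': π[34]=0 (border '')
j=35 s[j]='a': π[35]=0 (border '')
j=36 s[j]='c': π[36]=1 (border 'c')
j=37 s[j]='b': k: 1→0; π[37]=0 (border '')
j=38 s[j]='d': π[38]=0 (border '')
j=39 s[j]='c': π[39]=1 (border 'c')

[0, 0, 0, 0, 0, 0, 0, 0, 0, 0, 0, 0, 0, 0, 0, 0, 0, 0, 1, 0, 0, 0, 0, 0, 0, 0, 0, 1, 2, 0, 0, 0, 0, 0, 0, 0, 1, 0, 0, 1]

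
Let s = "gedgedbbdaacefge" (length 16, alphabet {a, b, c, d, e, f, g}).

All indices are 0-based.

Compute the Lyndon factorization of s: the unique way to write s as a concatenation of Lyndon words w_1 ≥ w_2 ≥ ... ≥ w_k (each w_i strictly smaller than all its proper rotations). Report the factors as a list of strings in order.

["g", "e", "dge", "d", "bbd", "aacefge"]

emit factor 1: 'g' (i=0, period=1)
emit factor 2: 'e' (i=1, period=1)
emit factor 3: 'dge' (i=2, period=3)
emit factor 4: 'd' (i=5, period=1)
emit factor 5: 'bbd' (i=6, period=3)
emit factor 6: 'aacefge' (i=9, period=7)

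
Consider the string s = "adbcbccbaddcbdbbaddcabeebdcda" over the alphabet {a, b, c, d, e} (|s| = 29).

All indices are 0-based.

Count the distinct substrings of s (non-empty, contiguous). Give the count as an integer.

394

rank | idx | suffix
   0 |  28 | a
   1 |  20 | abeebdcda
   2 |   0 | adbcbccbaddcbdbbaddcabeebdcda
   3 |  16 | addcabeebdcda
   4 |   8 | addcbdbbaddcabeebdcda
   5 |  15 | baddcabeebdcda
   6 |   7 | baddcbdbbaddcabeebdcda
   7 |  14 | bbaddcabeebdcda
   8 |   2 | bcbccbaddcbdbbaddcabeebdcda
   9 |   4 | bccbaddcbdbbaddcabeebdcda
  10 |  12 | bdbbaddcabeebdcda
  11 |  24 | bdcda
  12 |  21 | beebdcda
  13 |  19 | cabeebdcda
  14 |   6 | cbaddcbdbbaddcabeebdcda
  15 |   3 | cbccbaddcbdbbaddcabeebdcda
  16 |  11 | cbdbbaddcabeebdcda
  17 |   5 | ccbaddcbdbbaddcabeebdcda
  18 |  26 | cda
  19 |  27 | da
  20 |  13 | dbbaddcabeebdcda
  21 |   1 | dbcbccbaddcbdbbaddcabeebdcda
  22 |  18 | dcabeebdcda
  23 |  10 | dcbdbbaddcabeebdcda
  24 |  25 | dcda
  25 |  17 | ddcabeebdcda
  26 |   9 | ddcbdbbaddcabeebdcda
  27 |  23 | ebdcda
  28 |  22 | eebdcda

SA = [28, 20, 0, 16, 8, 15, 7, 14, 2, 4, 12, 24, 21, 19, 6, 3, 11, 5, 26, 27, 13, 1, 18, 10, 25, 17, 9, 23, 22]
i: (SA[i-1],SA[i]) lcp shared
  1: (28,20) 1 'a'
  2: (20,0) 1 'a'
  3: (0,16) 2 'ad'
  4: (16,8) 4 'addc'
  5: (8,15) 0 ''
  6: (15,7) 5 'baddc'
  7: (7,14) 1 'b'
  8: (14,2) 1 'b'
  9: (2,4) 2 'bc'
  10: (4,12) 1 'b'
  11: (12,24) 2 'bd'
  12: (24,21) 1 'b'
  13: (21,19) 0 ''
  14: (19,6) 1 'c'
  15: (6,3) 2 'cb'
  16: (3,11) 2 'cb'
  17: (11,5) 1 'c'
  18: (5,26) 1 'c'
  19: (26,27) 0 ''
  20: (27,13) 1 'd'
  21: (13,1) 2 'db'
  22: (1,18) 1 'd'
  23: (18,10) 2 'dc'
  24: (10,25) 2 'dc'
  25: (25,17) 1 'd'
  26: (17,9) 3 'ddc'
  27: (9,23) 0 ''
  28: (23,22) 1 'e'

n(n+1)/2 = 29·30/2 = 435
Σ LCP = 0 + 1 + 1 + 2 + 4 + 0 + 5 + 1 + 1 + 2 + 1 + 2 + 1 + 0 + 1 + 2 + 2 + 1 + 1 + 0 + 1 + 2 + 1 + 2 + 2 + 1 + 3 + 0 + 1 = 41
distinct = 435 − 41 = 394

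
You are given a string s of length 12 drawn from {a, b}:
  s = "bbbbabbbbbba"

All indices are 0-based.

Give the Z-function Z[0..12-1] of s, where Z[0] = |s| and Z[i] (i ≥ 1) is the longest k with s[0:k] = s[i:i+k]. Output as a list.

Z[0]=12
i=1: i≥r, start 0; Z[1]=3 grow→box=[1,4)
i=2: min(r-i=2, Z[1]=3)=2; Z[2]=2
i=3: min(r-i=1, Z[2]=2)=1; Z[3]=1
i=4: i≥r, start 0; Z[4]=0
i=5: i≥r, start 0; Z[5]=4 grow→box=[5,9)
i=6: min(r-i=3, Z[1]=3)=3; Z[6]=4 grow→box=[6,10)
i=7: min(r-i=3, Z[1]=3)=3; Z[7]=5 grow→box=[7,12)
i=8: min(r-i=4, Z[1]=3)=3; Z[8]=3
i=9: min(r-i=3, Z[2]=2)=2; Z[9]=2
i=10: min(r-i=2, Z[3]=1)=1; Z[10]=1
i=11: min(r-i=1, Z[4]=0)=0; Z[11]=0

[12, 3, 2, 1, 0, 4, 4, 5, 3, 2, 1, 0]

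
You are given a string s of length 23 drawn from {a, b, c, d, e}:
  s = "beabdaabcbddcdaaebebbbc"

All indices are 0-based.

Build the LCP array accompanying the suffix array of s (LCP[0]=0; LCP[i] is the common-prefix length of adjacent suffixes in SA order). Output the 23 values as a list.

[0, 2, 1, 2, 1, 0, 2, 1, 2, 1, 2, 1, 2, 0, 1, 1, 0, 3, 1, 1, 0, 1, 2]

rank | idx | suffix
   0 |   5 | aabcbddcdaaebebbbc
   1 |  14 | aaebebbbc
   2 |   6 | abcbddcdaaebebbbc
   3 |   2 | abdaabcbddcdaaebebbbc
   4 |  15 | aebebbbc
   5 |  19 | bbbc
   6 |  20 | bbc
   7 |  21 | bc
   8 |   7 | bcbddcdaaebebbbc
   9 |   3 | bdaabcbddcdaaebebbbc
  10 |   9 | bddcdaaebebbbc
  11 |   0 | beabdaabcbddcdaaebebbbc
  12 |  17 | bebbbc
  13 |  22 | c
  14 |   8 | cbddcdaaebebbbc
  15 |  12 | cdaaebebbbc
  16 |   4 | daabcbddcdaaebebbbc
  17 |  13 | daaebebbbc
  18 |  11 | dcdaaebebbbc
  19 |  10 | ddcdaaebebbbc
  20 |   1 | eabdaabcbddcdaaebebbbc
  21 |  18 | ebbbc
  22 |  16 | ebebbbc

SA = [5, 14, 6, 2, 15, 19, 20, 21, 7, 3, 9, 0, 17, 22, 8, 12, 4, 13, 11, 10, 1, 18, 16]
[i] adj suffixes → lcp
  [1] 5/14 → 2 ('aa')
  [2] 14/6 → 1 ('a')
  [3] 6/2 → 2 ('ab')
  [4] 2/15 → 1 ('a')
  [5] 15/19 → 0 ('')
  [6] 19/20 → 2 ('bb')
  [7] 20/21 → 1 ('b')
  [8] 21/7 → 2 ('bc')
  [9] 7/3 → 1 ('b')
  [10] 3/9 → 2 ('bd')
  [11] 9/0 → 1 ('b')
  [12] 0/17 → 2 ('be')
  [13] 17/22 → 0 ('')
  [14] 22/8 → 1 ('c')
  [15] 8/12 → 1 ('c')
  [16] 12/4 → 0 ('')
  [17] 4/13 → 3 ('daa')
  [18] 13/11 → 1 ('d')
  [19] 11/10 → 1 ('d')
  [20] 10/1 → 0 ('')
  [21] 1/18 → 1 ('e')
  [22] 18/16 → 2 ('eb')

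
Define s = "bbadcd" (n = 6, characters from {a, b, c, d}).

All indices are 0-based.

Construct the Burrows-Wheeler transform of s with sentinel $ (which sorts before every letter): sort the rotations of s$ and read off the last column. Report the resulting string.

dbb$dca

rank  rotation last
    0  $bbadcd  d
    1  adcd$bb  b
    2  badcd$b  b
    3  bbadcd$  $
    4  cd$bbad  d
    5  d$bbadc  c
    6  dcd$bba  a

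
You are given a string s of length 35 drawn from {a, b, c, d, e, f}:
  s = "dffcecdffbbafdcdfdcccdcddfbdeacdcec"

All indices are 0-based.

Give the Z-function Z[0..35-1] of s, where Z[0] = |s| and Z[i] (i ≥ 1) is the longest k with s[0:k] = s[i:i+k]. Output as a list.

Z[0]=35
i=1: outside box; Z[1]=0
i=2: outside box; Z[2]=0
i=3: outside box; Z[3]=0
i=4: outside box; Z[4]=0
i=5: outside box; Z[5]=0
i=6: outside box; Z[6]=3 extend→box=[6,9)
i=7: min(r-i=2, Z[1]=0)=0; Z[7]=0
i=8: min(r-i=1, Z[2]=0)=0; Z[8]=0
i=9: outside box; Z[9]=0
i=10: outside box; Z[10]=0
i=11: outside box; Z[11]=0
i=12: outside box; Z[12]=0
i=13: outside box; Z[13]=1 extend→box=[13,14)
i=14: outside box; Z[14]=0
i=15: outside box; Z[15]=2 extend→box=[15,17)
i=16: min(r-i=1, Z[1]=0)=0; Z[16]=0
i=17: outside box; Z[17]=1 extend→box=[17,18)
i=18: outside box; Z[18]=0
i=19: outside box; Z[19]=0
i=20: outside box; Z[20]=0
i=21: outside box; Z[21]=1 extend→box=[21,22)
i=22: outside box; Z[22]=0
i=23: outside box; Z[23]=1 extend→box=[23,24)
i=24: outside box; Z[24]=2 extend→box=[24,26)
i=25: min(r-i=1, Z[1]=0)=0; Z[25]=0
i=26: outside box; Z[26]=0
i=27: outside box; Z[27]=1 extend→box=[27,28)
i=28: outside box; Z[28]=0
i=29: outside box; Z[29]=0
i=30: outside box; Z[30]=0
i=31: outside box; Z[31]=1 extend→box=[31,32)
i=32: outside box; Z[32]=0
i=33: outside box; Z[33]=0
i=34: outside box; Z[34]=0

[35, 0, 0, 0, 0, 0, 3, 0, 0, 0, 0, 0, 0, 1, 0, 2, 0, 1, 0, 0, 0, 1, 0, 1, 2, 0, 0, 1, 0, 0, 0, 1, 0, 0, 0]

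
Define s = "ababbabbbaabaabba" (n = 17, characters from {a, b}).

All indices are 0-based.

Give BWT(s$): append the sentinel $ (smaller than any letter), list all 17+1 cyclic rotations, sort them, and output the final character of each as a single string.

rank  rotation            last
    0  $ababbabbbaabaabba  a
    1  a$ababbabbbaabaabb  b
    2  aabaabba$ababbabbb  b
    3  aabba$ababbabbbaab  b
    4  abaabba$ababbabbba  a
    5  ababbabbbaabaabba$  $
    6  abba$ababbabbbaaba  a
    7  abbabbbaabaabba$ab  b
    8  abbbaabaabba$ababb  b
    9  ba$ababbabbbaabaab  b
   10  baabaabba$ababbabb  b
   11  baabba$ababbabbbaa  a
   12  babbabbbaabaabba$a  a
   13  babbbaabaabba$abab  b
   14  bba$ababbabbbaabaa  a
   15  bbaabaabba$ababbab  b
   16  bbabbbaabaabba$aba  a
   17  bbbaabaabba$ababba  a

abbba$abbbbaababaa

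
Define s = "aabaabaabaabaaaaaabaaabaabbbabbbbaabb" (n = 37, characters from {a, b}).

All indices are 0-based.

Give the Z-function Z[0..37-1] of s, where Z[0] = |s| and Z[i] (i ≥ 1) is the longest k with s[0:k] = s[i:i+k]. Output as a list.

[37, 1, 0, 11, 1, 0, 8, 1, 0, 5, 1, 0, 2, 2, 2, 2, 5, 1, 0, 2, 6, 1, 0, 3, 1, 0, 0, 0, 1, 0, 0, 0, 0, 3, 1, 0, 0]

Z[0]=37
i=1: i≥r, start 0; Z[1]=1 grow→box=[1,2)
i=2: i≥r, start 0; Z[2]=0
i=3: i≥r, start 0; Z[3]=11 grow→box=[3,14)
i=4: min(r-i=10, Z[1]=1)=1; Z[4]=1
i=5: min(r-i=9, Z[2]=0)=0; Z[5]=0
i=6: min(r-i=8, Z[3]=11)=8; Z[6]=8
i=7: min(r-i=7, Z[4]=1)=1; Z[7]=1
i=8: min(r-i=6, Z[5]=0)=0; Z[8]=0
i=9: min(r-i=5, Z[6]=8)=5; Z[9]=5
i=10: min(r-i=4, Z[7]=1)=1; Z[10]=1
i=11: min(r-i=3, Z[8]=0)=0; Z[11]=0
i=12: min(r-i=2, Z[9]=5)=2; Z[12]=2
i=13: min(r-i=1, Z[10]=1)=1; Z[13]=2 grow→box=[13,15)
i=14: min(r-i=1, Z[1]=1)=1; Z[14]=2 grow→box=[14,16)
i=15: min(r-i=1, Z[1]=1)=1; Z[15]=2 grow→box=[15,17)
i=16: min(r-i=1, Z[1]=1)=1; Z[16]=5 grow→box=[16,21)
i=17: min(r-i=4, Z[1]=1)=1; Z[17]=1
i=18: min(r-i=3, Z[2]=0)=0; Z[18]=0
i=19: min(r-i=2, Z[3]=11)=2; Z[19]=2
i=20: min(r-i=1, Z[4]=1)=1; Z[20]=6 grow→box=[20,26)
i=21: min(r-i=5, Z[1]=1)=1; Z[21]=1
i=22: min(r-i=4, Z[2]=0)=0; Z[22]=0
i=23: min(r-i=3, Z[3]=11)=3; Z[23]=3
i=24: min(r-i=2, Z[4]=1)=1; Z[24]=1
i=25: min(r-i=1, Z[5]=0)=0; Z[25]=0
i=26: i≥r, start 0; Z[26]=0
i=27: i≥r, start 0; Z[27]=0
i=28: i≥r, start 0; Z[28]=1 grow→box=[28,29)
i=29: i≥r, start 0; Z[29]=0
i=30: i≥r, start 0; Z[30]=0
i=31: i≥r, start 0; Z[31]=0
i=32: i≥r, start 0; Z[32]=0
i=33: i≥r, start 0; Z[33]=3 grow→box=[33,36)
i=34: min(r-i=2, Z[1]=1)=1; Z[34]=1
i=35: min(r-i=1, Z[2]=0)=0; Z[35]=0
i=36: i≥r, start 0; Z[36]=0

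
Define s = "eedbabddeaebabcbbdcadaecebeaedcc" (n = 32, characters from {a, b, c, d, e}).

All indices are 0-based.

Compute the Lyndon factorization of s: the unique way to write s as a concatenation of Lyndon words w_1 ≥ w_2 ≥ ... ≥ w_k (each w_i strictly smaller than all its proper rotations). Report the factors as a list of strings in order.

emit factor 1: 'e' (i=0, period=1)
emit factor 2: 'e' (i=1, period=1)
emit factor 3: 'd' (i=2, period=1)
emit factor 4: 'b' (i=3, period=1)
emit factor 5: 'abddeaeb' (i=4, period=8)
emit factor 6: 'abcbbdcadaecebeaedcc' (i=12, period=20)

["e", "e", "d", "b", "abddeaeb", "abcbbdcadaecebeaedcc"]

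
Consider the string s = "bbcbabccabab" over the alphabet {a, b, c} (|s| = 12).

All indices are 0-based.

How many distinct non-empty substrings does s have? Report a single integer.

64

rank | idx | suffix
   0 |  10 | ab
   1 |   8 | abab
   2 |   4 | abccabab
   3 |  11 | b
   4 |   9 | bab
   5 |   3 | babccabab
   6 |   0 | bbcbabccabab
   7 |   1 | bcbabccabab
   8 |   5 | bccabab
   9 |   7 | cabab
  10 |   2 | cbabccabab
  11 |   6 | ccabab

SA = [10, 8, 4, 11, 9, 3, 0, 1, 5, 7, 2, 6]
rank  pair      lcp
   1  s[10:],s[8:]  2  'ab'
   2  s[8:],s[4:]  2  'ab'
   3  s[4:],s[11:]  0  ''
   4  s[11:],s[9:]  1  'b'
   5  s[9:],s[3:]  3  'bab'
   6  s[3:],s[0:]  1  'b'
   7  s[0:],s[1:]  1  'b'
   8  s[1:],s[5:]  2  'bc'
   9  s[5:],s[7:]  0  ''
  10  s[7:],s[2:]  1  'c'
  11  s[2:],s[6:]  1  'c'

n(n+1)/2 = 12·13/2 = 78
Σ LCP = 0 + 2 + 2 + 0 + 1 + 3 + 1 + 1 + 2 + 0 + 1 + 1 = 14
distinct = 78 − 14 = 64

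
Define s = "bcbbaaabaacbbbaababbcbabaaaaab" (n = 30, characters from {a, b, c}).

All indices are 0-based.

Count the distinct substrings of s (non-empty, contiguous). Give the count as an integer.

sorted suffixes:
  #0 SA[0]=24  'aaaaab'
  #1 SA[1]=25  'aaaab'
  #2 SA[2]=26  'aaab'
  #3 SA[3]=4  'aaabaacbbbaababbcbabaaaaab'
  #4 SA[4]=27  'aab'
  #5 SA[5]=5  'aabaacbbbaababbcbabaaaaab'
  #6 SA[6]=14  'aababbcbabaaaaab'
  #7 SA[7]=8  'aacbbbaababbcbabaaaaab'
  #8 SA[8]=28  'ab'
  #9 SA[9]=22  'abaaaaab'
  #10 SA[10]=6  'abaacbbbaababbcbabaaaaab'
  #11 SA[11]=15  'ababbcbabaaaaab'
  #12 SA[12]=17  'abbcbabaaaaab'
  #13 SA[13]=9  'acbbbaababbcbabaaaaab'
  #14 SA[14]=29  'b'
  #15 SA[15]=23  'baaaaab'
  #16 SA[16]=3  'baaabaacbbbaababbcbabaaaaab'
  #17 SA[17]=13  'baababbcbabaaaaab'
  #18 SA[18]=7  'baacbbbaababbcbabaaaaab'
  #19 SA[19]=21  'babaaaaab'
  #20 SA[20]=16  'babbcbabaaaaab'
  #21 SA[21]=2  'bbaaabaacbbbaababbcbabaaaaab'
  #22 SA[22]=12  'bbaababbcbabaaaaab'
  #23 SA[23]=11  'bbbaababbcbabaaaaab'
  #24 SA[24]=18  'bbcbabaaaaab'
  #25 SA[25]=19  'bcbabaaaaab'
  #26 SA[26]=0  'bcbbaaabaacbbbaababbcbabaaaaab'
  #27 SA[27]=20  'cbabaaaaab'
  #28 SA[28]=1  'cbbaaabaacbbbaababbcbabaaaaab'
  #29 SA[29]=10  'cbbbaababbcbabaaaaab'

SA = [24, 25, 26, 4, 27, 5, 14, 8, 28, 22, 6, 15, 17, 9, 29, 23, 3, 13, 7, 21, 16, 2, 12, 11, 18, 19, 0, 20, 1, 10]
i: (SA[i-1],SA[i]) lcp shared
  1: (24,25) 4 'aaaa'
  2: (25,26) 3 'aaa'
  3: (26,4) 4 'aaab'
  4: (4,27) 2 'aa'
  5: (27,5) 3 'aab'
  6: (5,14) 4 'aaba'
  7: (14,8) 2 'aa'
  8: (8,28) 1 'a'
  9: (28,22) 2 'ab'
  10: (22,6) 4 'abaa'
  11: (6,15) 3 'aba'
  12: (15,17) 2 'ab'
  13: (17,9) 1 'a'
  14: (9,29) 0 ''
  15: (29,23) 1 'b'
  16: (23,3) 4 'baaa'
  17: (3,13) 3 'baa'
  18: (13,7) 3 'baa'
  19: (7,21) 2 'ba'
  20: (21,16) 3 'bab'
  21: (16,2) 1 'b'
  22: (2,12) 4 'bbaa'
  23: (12,11) 2 'bb'
  24: (11,18) 2 'bb'
  25: (18,19) 1 'b'
  26: (19,0) 3 'bcb'
  27: (0,20) 0 ''
  28: (20,1) 2 'cb'
  29: (1,10) 3 'cbb'

n(n+1)/2 = 30·31/2 = 465
Σ LCP = 0 + 4 + 3 + 4 + 2 + 3 + 4 + 2 + 1 + 2 + 4 + 3 + 2 + 1 + 0 + 1 + 4 + 3 + 3 + 2 + 3 + 1 + 4 + 2 + 2 + 1 + 3 + 0 + 2 + 3 = 69
distinct = 465 − 69 = 396

396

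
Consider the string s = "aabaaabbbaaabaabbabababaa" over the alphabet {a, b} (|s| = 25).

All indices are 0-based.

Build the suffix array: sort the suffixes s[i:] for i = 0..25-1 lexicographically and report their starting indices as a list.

[24, 23, 9, 3, 0, 10, 13, 4, 21, 1, 11, 19, 17, 14, 5, 22, 8, 2, 12, 20, 18, 16, 7, 15, 6]

rank→(start, suffix):
  0 → (24, 'a')
  1 → (23, 'aa')
  2 → (9, 'aaabaabbabababaa')
  3 → (3, 'aaabbbaaabaabbabababaa')
  4 → (0, 'aabaaabbbaaabaabbabababaa')
  5 → (10, 'aabaabbabababaa')
  6 → (13, 'aabbabababaa')
  7 → (4, 'aabbbaaabaabbabababaa')
  8 → (21, 'abaa')
  9 → (1, 'abaaabbbaaabaabbabababaa')
  10 → (11, 'abaabbabababaa')
  11 → (19, 'ababaa')
  12 → (17, 'abababaa')
  13 → (14, 'abbabababaa')
  14 → (5, 'abbbaaabaabbabababaa')
  15 → (22, 'baa')
  16 → (8, 'baaabaabbabababaa')
  17 → (2, 'baaabbbaaabaabbabababaa')
  18 → (12, 'baabbabababaa')
  19 → (20, 'babaa')
  20 → (18, 'bababaa')
  21 → (16, 'babababaa')
  22 → (7, 'bbaaabaabbabababaa')
  23 → (15, 'bbabababaa')
  24 → (6, 'bbbaaabaabbabababaa')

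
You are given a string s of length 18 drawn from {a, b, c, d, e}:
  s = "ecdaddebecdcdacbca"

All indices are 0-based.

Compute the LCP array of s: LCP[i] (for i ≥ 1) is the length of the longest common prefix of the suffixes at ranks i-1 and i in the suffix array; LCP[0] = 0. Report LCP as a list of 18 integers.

[0, 1, 1, 0, 1, 0, 1, 1, 3, 2, 0, 2, 1, 1, 1, 0, 1, 3]

rank | idx | suffix
   0 |  17 | a
   1 |  13 | acbca
   2 |   3 | addebecdcdacbca
   3 |  15 | bca
   4 |   7 | becdcdacbca
   5 |  16 | ca
   6 |  14 | cbca
   7 |  11 | cdacbca
   8 |   1 | cdaddebecdcdacbca
   9 |   9 | cdcdacbca
  10 |  12 | dacbca
  11 |   2 | daddebecdcdacbca
  12 |  10 | dcdacbca
  13 |   4 | ddebecdcdacbca
  14 |   5 | debecdcdacbca
  15 |   6 | ebecdcdacbca
  16 |   0 | ecdaddebecdcdacbca
  17 |   8 | ecdcdacbca

SA = [17, 13, 3, 15, 7, 16, 14, 11, 1, 9, 12, 2, 10, 4, 5, 6, 0, 8]
rank  pair      lcp
   1  s[17:],s[13:]  1  'a'
   2  s[13:],s[3:]  1  'a'
   3  s[3:],s[15:]  0  ''
   4  s[15:],s[7:]  1  'b'
   5  s[7:],s[16:]  0  ''
   6  s[16:],s[14:]  1  'c'
   7  s[14:],s[11:]  1  'c'
   8  s[11:],s[1:]  3  'cda'
   9  s[1:],s[9:]  2  'cd'
  10  s[9:],s[12:]  0  ''
  11  s[12:],s[2:]  2  'da'
  12  s[2:],s[10:]  1  'd'
  13  s[10:],s[4:]  1  'd'
  14  s[4:],s[5:]  1  'd'
  15  s[5:],s[6:]  0  ''
  16  s[6:],s[0:]  1  'e'
  17  s[0:],s[8:]  3  'ecd'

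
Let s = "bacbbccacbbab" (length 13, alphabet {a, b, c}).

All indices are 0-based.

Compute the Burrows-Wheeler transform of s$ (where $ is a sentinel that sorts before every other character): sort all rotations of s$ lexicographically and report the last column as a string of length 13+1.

rank  rotation        last
    0  $bacbbccacbbab  b
    1  ab$bacbbccacbb  b
    2  acbbab$bacbbcc  c
    3  acbbccacbbab$b  b
    4  b$bacbbccacbba  a
    5  bab$bacbbccacb  b
    6  bacbbccacbbab$  $
    7  bbab$bacbbccac  c
    8  bbccacbbab$bac  c
    9  bccacbbab$bacb  b
   10  cacbbab$bacbbc  c
   11  cbbab$bacbbcca  a
   12  cbbccacbbab$ba  a
   13  ccacbbab$bacbb  b

bbcbab$ccbcaab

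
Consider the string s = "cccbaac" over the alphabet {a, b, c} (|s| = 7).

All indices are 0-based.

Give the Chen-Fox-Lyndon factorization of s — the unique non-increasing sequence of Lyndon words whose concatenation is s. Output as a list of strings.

["c", "c", "c", "b", "aac"]

emit factor 1: 'c' (i=0, period=1)
emit factor 2: 'c' (i=1, period=1)
emit factor 3: 'c' (i=2, period=1)
emit factor 4: 'b' (i=3, period=1)
emit factor 5: 'aac' (i=4, period=3)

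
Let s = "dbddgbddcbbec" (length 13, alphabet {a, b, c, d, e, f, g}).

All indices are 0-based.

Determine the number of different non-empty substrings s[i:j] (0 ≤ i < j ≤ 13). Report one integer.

rank | idx | suffix
   0 |   9 | bbec
   1 |   5 | bddcbbec
   2 |   1 | bddgbddcbbec
   3 |  10 | bec
   4 |  12 | c
   5 |   8 | cbbec
   6 |   0 | dbddgbddcbbec
   7 |   7 | dcbbec
   8 |   6 | ddcbbec
   9 |   2 | ddgbddcbbec
  10 |   3 | dgbddcbbec
  11 |  11 | ec
  12 |   4 | gbddcbbec

SA = [9, 5, 1, 10, 12, 8, 0, 7, 6, 2, 3, 11, 4]
rank  pair      lcp
   1  s[9:],s[5:]  1  'b'
   2  s[5:],s[1:]  3  'bdd'
   3  s[1:],s[10:]  1  'b'
   4  s[10:],s[12:]  0  ''
   5  s[12:],s[8:]  1  'c'
   6  s[8:],s[0:]  0  ''
   7  s[0:],s[7:]  1  'd'
   8  s[7:],s[6:]  1  'd'
   9  s[6:],s[2:]  2  'dd'
  10  s[2:],s[3:]  1  'd'
  11  s[3:],s[11:]  0  ''
  12  s[11:],s[4:]  0  ''

n(n+1)/2 = 13·14/2 = 91
Σ LCP = 0 + 1 + 3 + 1 + 0 + 1 + 0 + 1 + 1 + 2 + 1 + 0 + 0 = 11
distinct = 91 − 11 = 80

80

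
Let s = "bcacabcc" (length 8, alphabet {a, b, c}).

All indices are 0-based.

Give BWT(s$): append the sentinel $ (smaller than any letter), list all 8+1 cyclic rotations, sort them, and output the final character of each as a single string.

rank  rotation   last
    0  $bcacabcc  c
    1  abcc$bcac  c
    2  acabcc$bc  c
    3  bcacabcc$  $
    4  bcc$bcaca  a
    5  c$bcacabc  c
    6  cabcc$bca  a
    7  cacabcc$b  b
    8  cc$bcacab  b

ccc$acabb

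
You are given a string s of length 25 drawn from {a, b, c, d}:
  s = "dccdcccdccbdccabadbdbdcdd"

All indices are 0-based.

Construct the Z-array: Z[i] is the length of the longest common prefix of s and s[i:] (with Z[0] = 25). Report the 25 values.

Z[0]=25
i=1: outside box; Z[1]=0
i=2: outside box; Z[2]=0
i=3: outside box; Z[3]=3 extend→box=[3,6)
i=4: min(r-i=2, Z[1]=0)=0; Z[4]=0
i=5: min(r-i=1, Z[2]=0)=0; Z[5]=0
i=6: outside box; Z[6]=0
i=7: outside box; Z[7]=3 extend→box=[7,10)
i=8: min(r-i=2, Z[1]=0)=0; Z[8]=0
i=9: min(r-i=1, Z[2]=0)=0; Z[9]=0
i=10: outside box; Z[10]=0
i=11: outside box; Z[11]=3 extend→box=[11,14)
i=12: min(r-i=2, Z[1]=0)=0; Z[12]=0
i=13: min(r-i=1, Z[2]=0)=0; Z[13]=0
i=14: outside box; Z[14]=0
i=15: outside box; Z[15]=0
i=16: outside box; Z[16]=0
i=17: outside box; Z[17]=1 extend→box=[17,18)
i=18: outside box; Z[18]=0
i=19: outside box; Z[19]=1 extend→box=[19,20)
i=20: outside box; Z[20]=0
i=21: outside box; Z[21]=2 extend→box=[21,23)
i=22: min(r-i=1, Z[1]=0)=0; Z[22]=0
i=23: outside box; Z[23]=1 extend→box=[23,24)
i=24: outside box; Z[24]=1 extend→box=[24,25)

[25, 0, 0, 3, 0, 0, 0, 3, 0, 0, 0, 3, 0, 0, 0, 0, 0, 1, 0, 1, 0, 2, 0, 1, 1]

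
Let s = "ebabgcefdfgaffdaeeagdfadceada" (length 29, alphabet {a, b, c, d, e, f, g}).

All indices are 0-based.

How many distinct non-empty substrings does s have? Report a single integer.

407

sorted suffixes:
  #0 SA[0]=28  'a'
  #1 SA[1]=2  'abgcefdfgaffdaeeagdfadceada'
  #2 SA[2]=26  'ada'
  #3 SA[3]=22  'adceada'
  #4 SA[4]=15  'aeeagdfadceada'
  #5 SA[5]=11  'affdaeeagdfadceada'
  #6 SA[6]=18  'agdfadceada'
  #7 SA[7]=1  'babgcefdfgaffdaeeagdfadceada'
  #8 SA[8]=3  'bgcefdfgaffdaeeagdfadceada'
  #9 SA[9]=24  'ceada'
  #10 SA[10]=5  'cefdfgaffdaeeagdfadceada'
  #11 SA[11]=27  'da'
  #12 SA[12]=14  'daeeagdfadceada'
  #13 SA[13]=23  'dceada'
  #14 SA[14]=20  'dfadceada'
  #15 SA[15]=8  'dfgaffdaeeagdfadceada'
  #16 SA[16]=25  'eada'
  #17 SA[17]=17  'eagdfadceada'
  #18 SA[18]=0  'ebabgcefdfgaffdaeeagdfadceada'
  #19 SA[19]=16  'eeagdfadceada'
  #20 SA[20]=6  'efdfgaffdaeeagdfadceada'
  #21 SA[21]=21  'fadceada'
  #22 SA[22]=13  'fdaeeagdfadceada'
  #23 SA[23]=7  'fdfgaffdaeeagdfadceada'
  #24 SA[24]=12  'ffdaeeagdfadceada'
  #25 SA[25]=9  'fgaffdaeeagdfadceada'
  #26 SA[26]=10  'gaffdaeeagdfadceada'
  #27 SA[27]=4  'gcefdfgaffdaeeagdfadceada'
  #28 SA[28]=19  'gdfadceada'

SA = [28, 2, 26, 22, 15, 11, 18, 1, 3, 24, 5, 27, 14, 23, 20, 8, 25, 17, 0, 16, 6, 21, 13, 7, 12, 9, 10, 4, 19]
i: (SA[i-1],SA[i]) lcp shared
  1: (28,2) 1 'a'
  2: (2,26) 1 'a'
  3: (26,22) 2 'ad'
  4: (22,15) 1 'a'
  5: (15,11) 1 'a'
  6: (11,18) 1 'a'
  7: (18,1) 0 ''
  8: (1,3) 1 'b'
  9: (3,24) 0 ''
  10: (24,5) 2 'ce'
  11: (5,27) 0 ''
  12: (27,14) 2 'da'
  13: (14,23) 1 'd'
  14: (23,20) 1 'd'
  15: (20,8) 2 'df'
  16: (8,25) 0 ''
  17: (25,17) 2 'ea'
  18: (17,0) 1 'e'
  19: (0,16) 1 'e'
  20: (16,6) 1 'e'
  21: (6,21) 0 ''
  22: (21,13) 1 'f'
  23: (13,7) 2 'fd'
  24: (7,12) 1 'f'
  25: (12,9) 1 'f'
  26: (9,10) 0 ''
  27: (10,4) 1 'g'
  28: (4,19) 1 'g'

n(n+1)/2 = 29·30/2 = 435
Σ LCP = 0 + 1 + 1 + 2 + 1 + 1 + 1 + 0 + 1 + 0 + 2 + 0 + 2 + 1 + 1 + 2 + 0 + 2 + 1 + 1 + 1 + 0 + 1 + 2 + 1 + 1 + 0 + 1 + 1 = 28
distinct = 435 − 28 = 407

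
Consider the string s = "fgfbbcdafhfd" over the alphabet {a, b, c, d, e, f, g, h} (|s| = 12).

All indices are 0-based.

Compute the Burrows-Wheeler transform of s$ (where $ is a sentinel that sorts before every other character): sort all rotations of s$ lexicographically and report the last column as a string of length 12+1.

ddfbbfcgh$aff

rank  rotation       last
    0  $fgfbbcdafhfd  d
    1  afhfd$fgfbbcd  d
    2  bbcdafhfd$fgf  f
    3  bcdafhfd$fgfb  b
    4  cdafhfd$fgfbb  b
    5  d$fgfbbcdafhf  f
    6  dafhfd$fgfbbc  c
    7  fbbcdafhfd$fg  g
    8  fd$fgfbbcdafh  h
    9  fgfbbcdafhfd$  $
   10  fhfd$fgfbbcda  a
   11  gfbbcdafhfd$f  f
   12  hfd$fgfbbcdaf  f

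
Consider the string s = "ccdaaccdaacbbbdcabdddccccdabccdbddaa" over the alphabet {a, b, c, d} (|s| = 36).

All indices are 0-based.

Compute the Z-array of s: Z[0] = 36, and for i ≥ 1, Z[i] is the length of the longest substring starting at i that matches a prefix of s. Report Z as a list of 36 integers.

[36, 1, 0, 0, 0, 6, 1, 0, 0, 0, 1, 0, 0, 0, 0, 1, 0, 0, 0, 0, 0, 2, 2, 4, 1, 0, 0, 0, 3, 1, 0, 0, 0, 0, 0, 0]

Z[0]=36
i=1: outside box; Z[1]=1 grow→box=[1,2)
i=2: outside box; Z[2]=0
i=3: outside box; Z[3]=0
i=4: outside box; Z[4]=0
i=5: outside box; Z[5]=6 grow→box=[5,11)
i=6: min(r-i=5, Z[1]=1)=1; Z[6]=1
i=7: min(r-i=4, Z[2]=0)=0; Z[7]=0
i=8: min(r-i=3, Z[3]=0)=0; Z[8]=0
i=9: min(r-i=2, Z[4]=0)=0; Z[9]=0
i=10: min(r-i=1, Z[5]=6)=1; Z[10]=1
i=11: outside box; Z[11]=0
i=12: outside box; Z[12]=0
i=13: outside box; Z[13]=0
i=14: outside box; Z[14]=0
i=15: outside box; Z[15]=1 grow→box=[15,16)
i=16: outside box; Z[16]=0
i=17: outside box; Z[17]=0
i=18: outside box; Z[18]=0
i=19: outside box; Z[19]=0
i=20: outside box; Z[20]=0
i=21: outside box; Z[21]=2 grow→box=[21,23)
i=22: min(r-i=1, Z[1]=1)=1; Z[22]=2 grow→box=[22,24)
i=23: min(r-i=1, Z[1]=1)=1; Z[23]=4 grow→box=[23,27)
i=24: min(r-i=3, Z[1]=1)=1; Z[24]=1
i=25: min(r-i=2, Z[2]=0)=0; Z[25]=0
i=26: min(r-i=1, Z[3]=0)=0; Z[26]=0
i=27: outside box; Z[27]=0
i=28: outside box; Z[28]=3 grow→box=[28,31)
i=29: min(r-i=2, Z[1]=1)=1; Z[29]=1
i=30: min(r-i=1, Z[2]=0)=0; Z[30]=0
i=31: outside box; Z[31]=0
i=32: outside box; Z[32]=0
i=33: outside box; Z[33]=0
i=34: outside box; Z[34]=0
i=35: outside box; Z[35]=0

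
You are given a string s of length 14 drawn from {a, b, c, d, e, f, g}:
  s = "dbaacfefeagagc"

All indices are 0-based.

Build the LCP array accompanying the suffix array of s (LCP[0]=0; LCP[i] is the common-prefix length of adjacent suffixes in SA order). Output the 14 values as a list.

sorted suffixes:
  #0 SA[0]=2  'aacfefeagagc'
  #1 SA[1]=3  'acfefeagagc'
  #2 SA[2]=9  'agagc'
  #3 SA[3]=11  'agc'
  #4 SA[4]=1  'baacfefeagagc'
  #5 SA[5]=13  'c'
  #6 SA[6]=4  'cfefeagagc'
  #7 SA[7]=0  'dbaacfefeagagc'
  #8 SA[8]=8  'eagagc'
  #9 SA[9]=6  'efeagagc'
  #10 SA[10]=7  'feagagc'
  #11 SA[11]=5  'fefeagagc'
  #12 SA[12]=10  'gagc'
  #13 SA[13]=12  'gc'

SA = [2, 3, 9, 11, 1, 13, 4, 0, 8, 6, 7, 5, 10, 12]
i: (SA[i-1],SA[i]) lcp shared
  1: (2,3) 1 'a'
  2: (3,9) 1 'a'
  3: (9,11) 2 'ag'
  4: (11,1) 0 ''
  5: (1,13) 0 ''
  6: (13,4) 1 'c'
  7: (4,0) 0 ''
  8: (0,8) 0 ''
  9: (8,6) 1 'e'
  10: (6,7) 0 ''
  11: (7,5) 2 'fe'
  12: (5,10) 0 ''
  13: (10,12) 1 'g'

[0, 1, 1, 2, 0, 0, 1, 0, 0, 1, 0, 2, 0, 1]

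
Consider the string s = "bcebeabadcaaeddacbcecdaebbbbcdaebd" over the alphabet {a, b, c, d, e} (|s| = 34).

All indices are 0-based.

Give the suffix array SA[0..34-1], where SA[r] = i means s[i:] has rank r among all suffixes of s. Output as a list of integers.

[10, 5, 15, 7, 22, 30, 11, 6, 24, 25, 26, 27, 0, 17, 32, 3, 9, 16, 20, 28, 1, 18, 33, 14, 21, 29, 8, 13, 4, 23, 31, 2, 19, 12]

rank | idx | suffix
   0 |  10 | aaeddacbcecdaebbbbcdaebd
   1 |   5 | abadcaaeddacbcecdaebbbbcdaebd
   2 |  15 | acbcecdaebbbbcdaebd
   3 |   7 | adcaaeddacbcecdaebbbbcdaebd
   4 |  22 | aebbbbcdaebd
   5 |  30 | aebd
   6 |  11 | aeddacbcecdaebbbbcdaebd
   7 |   6 | badcaaeddacbcecdaebbbbcdaebd
   8 |  24 | bbbbcdaebd
   9 |  25 | bbbcdaebd
  10 |  26 | bbcdaebd
  11 |  27 | bcdaebd
  12 |   0 | bcebeabadcaaeddacbcecdaebbbbcdaebd
  13 |  17 | bcecdaebbbbcdaebd
  14 |  32 | bd
  15 |   3 | beabadcaaeddacbcecdaebbbbcdaebd
  16 |   9 | caaeddacbcecdaebbbbcdaebd
  17 |  16 | cbcecdaebbbbcdaebd
  18 |  20 | cdaebbbbcdaebd
  19 |  28 | cdaebd
  20 |   1 | cebeabadcaaeddacbcecdaebbbbcdaebd
  21 |  18 | cecdaebbbbcdaebd
  22 |  33 | d
  23 |  14 | dacbcecdaebbbbcdaebd
  24 |  21 | daebbbbcdaebd
  25 |  29 | daebd
  26 |   8 | dcaaeddacbcecdaebbbbcdaebd
  27 |  13 | ddacbcecdaebbbbcdaebd
  28 |   4 | eabadcaaeddacbcecdaebbbbcdaebd
  29 |  23 | ebbbbcdaebd
  30 |  31 | ebd
  31 |   2 | ebeabadcaaeddacbcecdaebbbbcdaebd
  32 |  19 | ecdaebbbbcdaebd
  33 |  12 | eddacbcecdaebbbbcdaebd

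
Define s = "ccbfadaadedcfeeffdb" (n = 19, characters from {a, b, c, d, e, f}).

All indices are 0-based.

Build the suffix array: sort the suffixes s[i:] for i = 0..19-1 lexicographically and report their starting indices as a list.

sorted suffixes:
  #0 SA[0]=6  'aadedcfeeffdb'
  #1 SA[1]=4  'adaadedcfeeffdb'
  #2 SA[2]=7  'adedcfeeffdb'
  #3 SA[3]=18  'b'
  #4 SA[4]=2  'bfadaadedcfeeffdb'
  #5 SA[5]=1  'cbfadaadedcfeeffdb'
  #6 SA[6]=0  'ccbfadaadedcfeeffdb'
  #7 SA[7]=11  'cfeeffdb'
  #8 SA[8]=5  'daadedcfeeffdb'
  #9 SA[9]=17  'db'
  #10 SA[10]=10  'dcfeeffdb'
  #11 SA[11]=8  'dedcfeeffdb'
  #12 SA[12]=9  'edcfeeffdb'
  #13 SA[13]=13  'eeffdb'
  #14 SA[14]=14  'effdb'
  #15 SA[15]=3  'fadaadedcfeeffdb'
  #16 SA[16]=16  'fdb'
  #17 SA[17]=12  'feeffdb'
  #18 SA[18]=15  'ffdb'

[6, 4, 7, 18, 2, 1, 0, 11, 5, 17, 10, 8, 9, 13, 14, 3, 16, 12, 15]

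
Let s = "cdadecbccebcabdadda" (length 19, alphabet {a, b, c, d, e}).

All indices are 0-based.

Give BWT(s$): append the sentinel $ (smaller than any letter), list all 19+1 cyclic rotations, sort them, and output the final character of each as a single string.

adcddecabeb$cdbcaacd

rank  rotation              last
    0  $cdadecbccebcabdadda  a
    1  a$cdadecbccebcabdadd  d
    2  abdadda$cdadecbccebc  c
    3  adda$cdadecbccebcabd  d
    4  adecbccebcabdadda$cd  d
    5  bcabdadda$cdadecbcce  e
    6  bccebcabdadda$cdadec  c
    7  bdadda$cdadecbccebca  a
    8  cabdadda$cdadecbcceb  b
    9  cbccebcabdadda$cdade  e
   10  ccebcabdadda$cdadecb  b
   11  cdadecbccebcabdadda$  $
   12  cebcabdadda$cdadecbc  c
   13  da$cdadecbccebcabdad  d
   14  dadda$cdadecbccebcab  b
   15  dadecbccebcabdadda$c  c
   16  dda$cdadecbccebcabda  a
   17  decbccebcabdadda$cda  a
   18  ebcabdadda$cdadecbcc  c
   19  ecbccebcabdadda$cdad  d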